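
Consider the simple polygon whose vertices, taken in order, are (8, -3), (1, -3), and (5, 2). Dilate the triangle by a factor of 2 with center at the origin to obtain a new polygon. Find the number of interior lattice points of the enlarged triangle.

62

By the shoelace formula, twice the signed area is |[8·(-3) − 1·(-3)] + [1·2 − 5·(-3)] + [5·(-3) − 8·2]| = 35, so the area is 17.5.
The number of boundary lattice points is Σ gcd(|Δx|,|Δy|) = gcd(7,0) + gcd(4,5) + gcd(3,5) = 7+1+1 = 9.
Scaling by 2 multiplies the area by 2² = 4 (so the new area is 70) and multiplies the boundary lattice-point count by 2, giving 18.
By Pick's theorem, the interior count of the dilated polygon is 70 − 18/2 + 1 = 62.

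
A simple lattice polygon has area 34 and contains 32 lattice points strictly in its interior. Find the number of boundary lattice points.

Pick's theorem gives A = I + B/2 − 1, so B = 2(A − I + 1) = 2(34 − 32 + 1) = 6.

6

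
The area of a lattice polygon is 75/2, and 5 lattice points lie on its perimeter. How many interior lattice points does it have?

From Pick's theorem, I = A − B/2 + 1 = 75/2 − 5/2 + 1 = 36.

36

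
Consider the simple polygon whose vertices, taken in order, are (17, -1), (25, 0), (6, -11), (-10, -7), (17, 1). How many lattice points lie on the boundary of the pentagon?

9

Along each edge there are gcd(|Δx|,|Δy|)+1 lattice points, so counting each shared vertex once the boundary has gcd(8,1) + gcd(19,11) + gcd(16,4) + gcd(27,8) + gcd(0,2) = 1+1+4+1+2 = 9.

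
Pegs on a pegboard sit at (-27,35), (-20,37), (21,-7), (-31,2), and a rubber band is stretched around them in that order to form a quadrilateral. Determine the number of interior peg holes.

1070

The shoelace formula gives twice the area as |((-27)·37 − (-20)·35) + ((-20)·(-7) − 21·37) + (21·2 − (-31)·(-7)) + ((-31)·35 − (-27)·2)| = 2142, so the area is 1071.
Summing gcd(|Δx|,|Δy|) over the edges gives the boundary count: gcd(7,2) + gcd(41,44) + gcd(52,9) + gcd(4,33) = 1+1+1+1 = 4.
By Pick's theorem A = I + B/2 − 1, so I = 1071 − 4/2 + 1 = 1070.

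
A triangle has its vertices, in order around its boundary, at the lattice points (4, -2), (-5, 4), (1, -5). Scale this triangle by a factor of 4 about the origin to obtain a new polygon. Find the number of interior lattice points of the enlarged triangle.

By the shoelace formula, twice the signed area is |(4·4 − (-5)·(-2)) + ((-5)·(-5) − 1·4) + (1·(-2) − 4·(-5))| = 45, so the area is 45/2.
The number of boundary lattice points is Σ gcd(|Δx|,|Δy|) = gcd(9,6) + gcd(6,9) + gcd(3,3) = 3+3+3 = 9.
Scaling by 4 multiplies the area by 4² = 16 (so the new area is 360) and multiplies the boundary lattice-point count by 4, giving 36.
By Pick's theorem, the interior count of the dilated polygon is 360 − 36/2 + 1 = 343.

343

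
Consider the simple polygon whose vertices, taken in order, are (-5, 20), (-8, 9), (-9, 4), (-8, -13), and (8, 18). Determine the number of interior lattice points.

260

The shoelace formula gives twice the area as |[(-5)·9 − (-8)·20] + [(-8)·4 − (-9)·9] + [(-9)·(-13) − (-8)·4] + [(-8)·18 − 8·(-13)] + [8·20 − (-5)·18]| = 523, so the area is 261.5.
Summing gcd(|Δx|,|Δy|) over the edges gives the boundary count: gcd(3,11) + gcd(1,5) + gcd(1,17) + gcd(16,31) + gcd(13,2) = 1+1+1+1+1 = 5.
Pick's theorem gives I = A − B/2 + 1 = 261.5 − 5/2 + 1 = 260.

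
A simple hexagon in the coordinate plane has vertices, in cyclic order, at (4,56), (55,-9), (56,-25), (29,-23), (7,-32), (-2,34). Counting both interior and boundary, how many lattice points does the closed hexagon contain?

The shoelace formula gives twice the area as |(4·(-9) − 55·56) + (55·(-25) − 56·(-9)) + (56·(-23) − 29·(-25)) + (29·(-32) − 7·(-23)) + (7·34 − (-2)·(-32)) + ((-2)·56 − 4·34)| = 5391, so the area is 2695.5.
Along each edge there are gcd(|Δx|,|Δy|)+1 lattice points, so counting each shared vertex once the boundary has gcd(51,65) + gcd(1,16) + gcd(27,2) + gcd(22,9) + gcd(9,66) + gcd(6,22) = 1+1+1+1+3+2 = 9.
Pick's theorem gives I = A − B/2 + 1 = 2695.5 − 9/2 + 1 = 2692, so the closed region contains I + B = 2692 + 9 = 2701 lattice points.

2701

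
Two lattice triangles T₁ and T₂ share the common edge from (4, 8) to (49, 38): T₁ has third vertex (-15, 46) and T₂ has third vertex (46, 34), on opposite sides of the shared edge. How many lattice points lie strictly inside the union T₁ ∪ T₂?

1171

The union is the simple quadrilateral with vertices (4, 8), (-15, 46), (49, 38), (46, 34) in order.
Using the shoelace formula, 2A = |[4·46 − (-15)·8] + [(-15)·38 − 49·46] + [49·34 − 46·38] + [46·8 − 4·34]| = 2370, so the area is 1185.
Along each edge there are gcd(|Δx|,|Δy|)+1 lattice points, so counting each shared vertex once the boundary has gcd(19,38) + gcd(64,8) + gcd(3,4) + gcd(42,26) = 19+8+1+2 = 30.
By Pick's theorem I = A − B/2 + 1 = 1185 − 30/2 + 1 = 1171.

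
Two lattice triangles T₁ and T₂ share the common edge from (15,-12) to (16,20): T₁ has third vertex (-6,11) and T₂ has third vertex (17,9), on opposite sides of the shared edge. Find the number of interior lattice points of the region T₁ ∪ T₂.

368

The union is the simple quadrilateral with vertices (15,-12), (-6,11), (16,20), (17,9) in order.
The shoelace formula gives twice the area as |(15·11 − (-6)·(-12)) + ((-6)·20 − 16·11) + (16·9 − 17·20) + (17·(-12) − 15·9)| = 738, so the area is 369.
The number of boundary lattice points is Σ gcd(|Δx|,|Δy|) = gcd(21,23) + gcd(22,9) + gcd(1,11) + gcd(2,21) = 1+1+1+1 = 4.
By Pick's theorem I = A − B/2 + 1 = 369 − 4/2 + 1 = 368.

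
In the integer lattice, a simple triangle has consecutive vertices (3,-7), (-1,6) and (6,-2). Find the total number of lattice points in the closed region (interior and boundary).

32

By the shoelace formula, twice the signed area is |(3·6 − (-1)·(-7)) + ((-1)·(-2) − 6·6) + (6·(-7) − 3·(-2))| = 59, so the area is 29.5.
The number of boundary lattice points is Σ gcd(|Δx|,|Δy|) = gcd(4,13) + gcd(7,8) + gcd(3,5) = 1+1+1 = 3.
Pick's theorem gives I = A − B/2 + 1 = 29.5 − 3/2 + 1 = 29, so the closed region contains I + B = 29 + 3 = 32 lattice points.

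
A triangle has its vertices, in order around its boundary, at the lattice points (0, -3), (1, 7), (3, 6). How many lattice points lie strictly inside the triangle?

9

Using the shoelace formula, 2A = |(0·7 − 1·(-3)) + (1·6 − 3·7) + (3·(-3) − 0·6)| = 21, so the area is 21/2.
Summing gcd(|Δx|,|Δy|) over the edges gives the boundary count: gcd(1,10) + gcd(2,1) + gcd(3,9) = 1+1+3 = 5.
Pick's theorem gives I = A − B/2 + 1 = 21/2 − 5/2 + 1 = 9.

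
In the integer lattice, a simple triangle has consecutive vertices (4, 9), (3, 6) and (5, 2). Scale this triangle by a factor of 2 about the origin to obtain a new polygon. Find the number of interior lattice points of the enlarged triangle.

17

Using the shoelace formula, 2A = |(4·6 − 3·9) + (3·2 − 5·6) + (5·9 − 4·2)| = 10, so the area is 5.
The number of boundary lattice points is Σ gcd(|Δx|,|Δy|) = gcd(1,3) + gcd(2,4) + gcd(1,7) = 1+2+1 = 4.
Scaling by 2 multiplies the area by 2² = 4 (so the new area is 20) and multiplies the boundary lattice-point count by 2, giving 8.
By Pick's theorem, the interior count of the dilated polygon is 20 − 8/2 + 1 = 17.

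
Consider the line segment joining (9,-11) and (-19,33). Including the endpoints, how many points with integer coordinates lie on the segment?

The number of lattice points on a segment between lattice points is gcd(|Δx|,|Δy|) + 1 = gcd(28,44) + 1 = 4 + 1 = 5.

5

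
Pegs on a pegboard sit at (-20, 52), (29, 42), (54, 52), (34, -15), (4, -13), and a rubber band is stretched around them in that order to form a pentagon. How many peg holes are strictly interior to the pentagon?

3056

The shoelace formula gives twice the area as |[(-20)·42 − 29·52] + [29·52 − 54·42] + [54·(-15) − 34·52] + [34·(-13) − 4·(-15)] + [4·52 − (-20)·(-13)]| = 6120, so the area is 3060.
Summing gcd(|Δx|,|Δy|) over the edges gives the boundary count: gcd(49,10) + gcd(25,10) + gcd(20,67) + gcd(30,2) + gcd(24,65) = 1+5+1+2+1 = 10.
By Pick's theorem A = I + B/2 − 1, so I = 3060 − 10/2 + 1 = 3056.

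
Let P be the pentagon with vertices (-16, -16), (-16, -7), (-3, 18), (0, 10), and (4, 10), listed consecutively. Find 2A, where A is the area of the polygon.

427

Using the shoelace formula, 2A = |((-16)·(-7) − (-16)·(-16)) + ((-16)·18 − (-3)·(-7)) + ((-3)·10 − 0·18) + (0·10 − 4·10) + (4·(-16) − (-16)·10)| = 427, so the area is 213.5.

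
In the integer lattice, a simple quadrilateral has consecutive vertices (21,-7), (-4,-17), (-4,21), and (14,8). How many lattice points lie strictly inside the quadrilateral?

Using the shoelace formula, 2A = |(21·(-17) − (-4)·(-7)) + ((-4)·21 − (-4)·(-17)) + ((-4)·8 − 14·21) + (14·(-7) − 21·8)| = 1129, so the area is 1129/2.
Summing gcd(|Δx|,|Δy|) over the edges gives the boundary count: gcd(25,10) + gcd(0,38) + gcd(18,13) + gcd(7,15) = 5+38+1+1 = 45.
By Pick's theorem A = I + B/2 − 1, so I = 1129/2 − 45/2 + 1 = 543.

543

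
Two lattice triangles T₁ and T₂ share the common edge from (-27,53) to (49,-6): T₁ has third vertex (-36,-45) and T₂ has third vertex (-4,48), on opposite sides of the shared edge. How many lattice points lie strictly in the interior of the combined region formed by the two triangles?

The union is the simple quadrilateral with vertices (-27,53), (-36,-45), (49,-6), (-4,48) in order.
By the shoelace formula, twice the signed area is |[(-27)·(-45) − (-36)·53] + [(-36)·(-6) − 49·(-45)] + [49·48 − (-4)·(-6)] + [(-4)·53 − (-27)·48]| = 8956, so the area is 4478.
Summing gcd(|Δx|,|Δy|) over the edges gives the boundary count: gcd(9,98) + gcd(85,39) + gcd(53,54) + gcd(23,5) = 1+1+1+1 = 4.
By Pick's theorem I = A − B/2 + 1 = 4478 − 4/2 + 1 = 4477.

4477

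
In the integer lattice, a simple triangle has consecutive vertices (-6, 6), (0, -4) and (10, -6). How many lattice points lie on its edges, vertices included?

The number of boundary lattice points is Σ gcd(|Δx|,|Δy|) = gcd(6,10) + gcd(10,2) + gcd(16,12) = 2+2+4 = 8.

8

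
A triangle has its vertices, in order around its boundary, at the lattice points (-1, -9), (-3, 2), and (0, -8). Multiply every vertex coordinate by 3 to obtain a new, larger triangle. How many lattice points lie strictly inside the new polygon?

By the shoelace formula, twice the signed area is |((-1)·2 − (-3)·(-9)) + ((-3)·(-8) − 0·2) + (0·(-9) − (-1)·(-8))| = 13, so the area is 6.5.
Summing gcd(|Δx|,|Δy|) over the edges gives the boundary count: gcd(2,11) + gcd(3,10) + gcd(1,1) = 1+1+1 = 3.
Scaling by 3 multiplies the area by 3² = 9 (so the new area is 58.5) and multiplies the boundary lattice-point count by 3, giving 9.
By Pick's theorem, the interior count of the dilated polygon is 58.5 − 9/2 + 1 = 55.

55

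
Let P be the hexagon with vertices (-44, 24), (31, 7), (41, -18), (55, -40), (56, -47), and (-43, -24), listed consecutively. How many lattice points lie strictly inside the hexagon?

The shoelace formula gives twice the area as |((-44)·7 − 31·24) + (31·(-18) − 41·7) + (41·(-40) − 55·(-18)) + (55·(-47) − 56·(-40)) + (56·(-24) − (-43)·(-47)) + ((-43)·24 − (-44)·(-24))| = 8345, so the area is 8345/2.
The number of boundary lattice points is Σ gcd(|Δx|,|Δy|) = gcd(75,17) + gcd(10,25) + gcd(14,22) + gcd(1,7) + gcd(99,23) + gcd(1,48) = 1+5+2+1+1+1 = 11.
Pick's theorem gives I = A − B/2 + 1 = 8345/2 − 11/2 + 1 = 4168.

4168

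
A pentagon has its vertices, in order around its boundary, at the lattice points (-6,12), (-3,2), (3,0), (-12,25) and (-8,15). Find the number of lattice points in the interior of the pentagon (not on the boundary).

49

By the shoelace formula, twice the signed area is |((-6)·2 − (-3)·12) + ((-3)·0 − 3·2) + (3·25 − (-12)·0) + ((-12)·15 − (-8)·25) + ((-8)·12 − (-6)·15)| = 107, so the area is 107/2.
Along each edge there are gcd(|Δx|,|Δy|)+1 lattice points, so counting each shared vertex once the boundary has gcd(3,10) + gcd(6,2) + gcd(15,25) + gcd(4,10) + gcd(2,3) = 1+2+5+2+1 = 11.
By Pick's theorem A = I + B/2 − 1, so I = 107/2 − 11/2 + 1 = 49.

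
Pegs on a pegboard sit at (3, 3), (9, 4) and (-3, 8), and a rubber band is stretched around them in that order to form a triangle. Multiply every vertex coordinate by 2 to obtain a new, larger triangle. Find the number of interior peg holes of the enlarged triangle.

67

The shoelace formula gives twice the area as |(3·4 − 9·3) + (9·8 − (-3)·4) + ((-3)·3 − 3·8)| = 36, so the area is 18.
Along each edge there are gcd(|Δx|,|Δy|)+1 lattice points, so counting each shared vertex once the boundary has gcd(6,1) + gcd(12,4) + gcd(6,5) = 1+4+1 = 6.
Scaling by 2 multiplies the area by 2² = 4 (so the new area is 72) and multiplies the boundary lattice-point count by 2, giving 12.
By Pick's theorem, the interior count of the dilated polygon is 72 − 12/2 + 1 = 67.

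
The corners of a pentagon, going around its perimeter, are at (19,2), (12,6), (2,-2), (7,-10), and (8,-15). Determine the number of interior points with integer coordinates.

The shoelace formula gives twice the area as |[19·6 − 12·2] + [12·(-2) − 2·6] + [2·(-10) − 7·(-2)] + [7·(-15) − 8·(-10)] + [8·2 − 19·(-15)]| = 324, so the area is 162.
Along each edge there are gcd(|Δx|,|Δy|)+1 lattice points, so counting each shared vertex once the boundary has gcd(7,4) + gcd(10,8) + gcd(5,8) + gcd(1,5) + gcd(11,17) = 1+2+1+1+1 = 6.
By Pick's theorem A = I + B/2 − 1, so I = 162 − 6/2 + 1 = 160.

160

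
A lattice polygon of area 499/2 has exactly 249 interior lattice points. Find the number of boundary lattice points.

3

Pick's theorem gives A = I + B/2 − 1, so B = 2(A − I + 1) = 2(499/2 − 249 + 1) = 3.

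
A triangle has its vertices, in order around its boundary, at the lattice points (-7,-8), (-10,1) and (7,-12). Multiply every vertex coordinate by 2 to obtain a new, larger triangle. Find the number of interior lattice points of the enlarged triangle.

223

Using the shoelace formula, 2A = |((-7)·1 − (-10)·(-8)) + ((-10)·(-12) − 7·1) + (7·(-8) − (-7)·(-12))| = 114, so the area is 57.
Along each edge there are gcd(|Δx|,|Δy|)+1 lattice points, so counting each shared vertex once the boundary has gcd(3,9) + gcd(17,13) + gcd(14,4) = 3+1+2 = 6.
Scaling by 2 multiplies the area by 2² = 4 (so the new area is 228) and multiplies the boundary lattice-point count by 2, giving 12.
By Pick's theorem, the interior count of the dilated polygon is 228 − 12/2 + 1 = 223.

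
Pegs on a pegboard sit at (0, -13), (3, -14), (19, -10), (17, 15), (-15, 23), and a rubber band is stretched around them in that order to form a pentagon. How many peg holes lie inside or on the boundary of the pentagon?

780

Using the shoelace formula, 2A = |[0·(-14) − 3·(-13)] + [3·(-10) − 19·(-14)] + [19·15 − 17·(-10)] + [17·23 − (-15)·15] + [(-15)·(-13) − 0·23]| = 1541, so the area is 770.5.
The number of boundary lattice points is Σ gcd(|Δx|,|Δy|) = gcd(3,1) + gcd(16,4) + gcd(2,25) + gcd(32,8) + gcd(15,36) = 1+4+1+8+3 = 17.
Pick's theorem gives I = A − B/2 + 1 = 770.5 − 17/2 + 1 = 763, so the closed region contains I + B = 763 + 17 = 780 lattice points.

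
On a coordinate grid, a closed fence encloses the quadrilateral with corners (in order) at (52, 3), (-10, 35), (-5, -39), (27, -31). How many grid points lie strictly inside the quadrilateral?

2653

Using the shoelace formula, 2A = |[52·35 − (-10)·3] + [(-10)·(-39) − (-5)·35] + [(-5)·(-31) − 27·(-39)] + [27·3 − 52·(-31)]| = 5316, so the area is 2658.
Summing gcd(|Δx|,|Δy|) over the edges gives the boundary count: gcd(62,32) + gcd(5,74) + gcd(32,8) + gcd(25,34) = 2+1+8+1 = 12.
Pick's theorem gives I = A − B/2 + 1 = 2658 − 12/2 + 1 = 2653.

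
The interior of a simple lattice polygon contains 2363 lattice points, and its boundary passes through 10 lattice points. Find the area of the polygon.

Pick's theorem states A = I + B/2 − 1, so A = 2363 + 10/2 − 1 = 2367.

2367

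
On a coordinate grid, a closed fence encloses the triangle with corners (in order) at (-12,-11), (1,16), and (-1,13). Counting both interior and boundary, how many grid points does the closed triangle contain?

The shoelace formula gives twice the area as |((-12)·16 − 1·(-11)) + (1·13 − (-1)·16) + ((-1)·(-11) − (-12)·13)| = 15, so the area is 15/2.
Summing gcd(|Δx|,|Δy|) over the edges gives the boundary count: gcd(13,27) + gcd(2,3) + gcd(11,24) = 1+1+1 = 3.
Pick's theorem gives I = A − B/2 + 1 = 15/2 − 3/2 + 1 = 7, so the closed region contains I + B = 7 + 3 = 10 lattice points.

10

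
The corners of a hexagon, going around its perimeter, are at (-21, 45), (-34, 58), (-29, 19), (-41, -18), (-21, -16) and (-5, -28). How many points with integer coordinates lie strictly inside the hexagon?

1301

Using the shoelace formula, 2A = |[(-21)·58 − (-34)·45] + [(-34)·19 − (-29)·58] + [(-29)·(-18) − (-41)·19] + [(-41)·(-16) − (-21)·(-18)] + [(-21)·(-28) − (-5)·(-16)] + [(-5)·45 − (-21)·(-28)]| = 2622, so the area is 1311.
Summing gcd(|Δx|,|Δy|) over the edges gives the boundary count: gcd(13,13) + gcd(5,39) + gcd(12,37) + gcd(20,2) + gcd(16,12) + gcd(16,73) = 13+1+1+2+4+1 = 22.
By Pick's theorem A = I + B/2 − 1, so I = 1311 − 22/2 + 1 = 1301.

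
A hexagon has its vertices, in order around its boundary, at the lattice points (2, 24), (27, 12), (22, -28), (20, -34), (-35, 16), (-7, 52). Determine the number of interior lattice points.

Using the shoelace formula, 2A = |[2·12 − 27·24] + [27·(-28) − 22·12] + [22·(-34) − 20·(-28)] + [20·16 − (-35)·(-34)] + [(-35)·52 − (-7)·16] + [(-7)·24 − 2·52]| = 4682, so the area is 2341.
Along each edge there are gcd(|Δx|,|Δy|)+1 lattice points, so counting each shared vertex once the boundary has gcd(25,12) + gcd(5,40) + gcd(2,6) + gcd(55,50) + gcd(28,36) + gcd(9,28) = 1+5+2+5+4+1 = 18.
By Pick's theorem A = I + B/2 − 1, so I = 2341 − 18/2 + 1 = 2333.

2333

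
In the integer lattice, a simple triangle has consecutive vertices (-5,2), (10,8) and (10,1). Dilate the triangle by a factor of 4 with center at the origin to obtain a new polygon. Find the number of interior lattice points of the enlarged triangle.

819

By the shoelace formula, twice the signed area is |[(-5)·8 − 10·2] + [10·1 − 10·8] + [10·2 − (-5)·1]| = 105, so the area is 52.5.
Along each edge there are gcd(|Δx|,|Δy|)+1 lattice points, so counting each shared vertex once the boundary has gcd(15,6) + gcd(0,7) + gcd(15,1) = 3+7+1 = 11.
Scaling by 4 multiplies the area by 4² = 16 (so the new area is 840) and multiplies the boundary lattice-point count by 4, giving 44.
By Pick's theorem, the interior count of the dilated polygon is 840 − 44/2 + 1 = 819.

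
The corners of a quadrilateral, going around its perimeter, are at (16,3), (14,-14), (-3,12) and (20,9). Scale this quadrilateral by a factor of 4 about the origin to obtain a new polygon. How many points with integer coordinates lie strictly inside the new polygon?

3919

The shoelace formula gives twice the area as |[16·(-14) − 14·3] + [14·12 − (-3)·(-14)] + [(-3)·9 − 20·12] + [20·3 − 16·9]| = 491, so the area is 491/2.
The number of boundary lattice points is Σ gcd(|Δx|,|Δy|) = gcd(2,17) + gcd(17,26) + gcd(23,3) + gcd(4,6) = 1+1+1+2 = 5.
Scaling by 4 multiplies the area by 4² = 16 (so the new area is 3928) and multiplies the boundary lattice-point count by 4, giving 20.
By Pick's theorem, the interior count of the dilated polygon is 3928 − 20/2 + 1 = 3919.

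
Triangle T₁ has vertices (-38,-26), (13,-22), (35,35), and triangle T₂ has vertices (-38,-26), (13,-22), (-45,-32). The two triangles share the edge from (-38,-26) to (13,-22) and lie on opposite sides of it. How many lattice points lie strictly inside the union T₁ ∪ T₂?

The union is the simple quadrilateral with vertices (-38,-26), (35,35), (13,-22), (-45,-32) in order.
The shoelace formula gives twice the area as |[(-38)·35 − 35·(-26)] + [35·(-22) − 13·35] + [13·(-32) − (-45)·(-22)] + [(-45)·(-26) − (-38)·(-32)]| = 3097, so the area is 3097/2.
Summing gcd(|Δx|,|Δy|) over the edges gives the boundary count: gcd(73,61) + gcd(22,57) + gcd(58,10) + gcd(7,6) = 1+1+2+1 = 5.
By Pick's theorem I = A − B/2 + 1 = 3097/2 − 5/2 + 1 = 1547.

1547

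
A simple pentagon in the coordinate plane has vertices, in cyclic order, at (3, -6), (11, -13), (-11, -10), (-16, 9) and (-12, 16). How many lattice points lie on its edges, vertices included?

The number of boundary lattice points is Σ gcd(|Δx|,|Δy|) = gcd(8,7) + gcd(22,3) + gcd(5,19) + gcd(4,7) + gcd(15,22) = 1+1+1+1+1 = 5.

5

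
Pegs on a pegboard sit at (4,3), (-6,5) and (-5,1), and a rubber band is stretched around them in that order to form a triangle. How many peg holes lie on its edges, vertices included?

Summing gcd(|Δx|,|Δy|) over the edges gives the boundary count: gcd(10,2) + gcd(1,4) + gcd(9,2) = 2+1+1 = 4.

4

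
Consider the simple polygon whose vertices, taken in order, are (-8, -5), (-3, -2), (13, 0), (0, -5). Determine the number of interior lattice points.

34

The shoelace formula gives twice the area as |((-8)·(-2) − (-3)·(-5)) + ((-3)·0 − 13·(-2)) + (13·(-5) − 0·0) + (0·(-5) − (-8)·(-5))| = 78, so the area is 39.
The number of boundary lattice points is Σ gcd(|Δx|,|Δy|) = gcd(5,3) + gcd(16,2) + gcd(13,5) + gcd(8,0) = 1+2+1+8 = 12.
By Pick's theorem A = I + B/2 − 1, so I = 39 − 12/2 + 1 = 34.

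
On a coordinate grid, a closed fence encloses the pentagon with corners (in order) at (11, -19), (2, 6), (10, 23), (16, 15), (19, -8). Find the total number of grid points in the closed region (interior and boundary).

By the shoelace formula, twice the signed area is |[11·6 − 2·(-19)] + [2·23 − 10·6] + [10·15 − 16·23] + [16·(-8) − 19·15] + [19·(-19) − 11·(-8)]| = 814, so the area is 407.
Summing gcd(|Δx|,|Δy|) over the edges gives the boundary count: gcd(9,25) + gcd(8,17) + gcd(6,8) + gcd(3,23) + gcd(8,11) = 1+1+2+1+1 = 6.
Pick's theorem gives I = A − B/2 + 1 = 407 − 6/2 + 1 = 405, so the closed region contains I + B = 405 + 6 = 411 lattice points.

411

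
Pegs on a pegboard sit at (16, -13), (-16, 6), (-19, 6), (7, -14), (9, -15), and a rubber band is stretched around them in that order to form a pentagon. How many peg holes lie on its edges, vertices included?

Along each edge there are gcd(|Δx|,|Δy|)+1 lattice points, so counting each shared vertex once the boundary has gcd(32,19) + gcd(3,0) + gcd(26,20) + gcd(2,1) + gcd(7,2) = 1+3+2+1+1 = 8.

8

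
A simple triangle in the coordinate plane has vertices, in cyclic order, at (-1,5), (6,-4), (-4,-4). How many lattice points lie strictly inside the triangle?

By the shoelace formula, twice the signed area is |[(-1)·(-4) − 6·5] + [6·(-4) − (-4)·(-4)] + [(-4)·5 − (-1)·(-4)]| = 90, so the area is 45.
Along each edge there are gcd(|Δx|,|Δy|)+1 lattice points, so counting each shared vertex once the boundary has gcd(7,9) + gcd(10,0) + gcd(3,9) = 1+10+3 = 14.
Pick's theorem gives I = A − B/2 + 1 = 45 − 14/2 + 1 = 39.

39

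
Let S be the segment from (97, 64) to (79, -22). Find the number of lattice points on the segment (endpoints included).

3

The number of lattice points on a segment between lattice points is gcd(|Δx|,|Δy|) + 1 = gcd(18,86) + 1 = 2 + 1 = 3.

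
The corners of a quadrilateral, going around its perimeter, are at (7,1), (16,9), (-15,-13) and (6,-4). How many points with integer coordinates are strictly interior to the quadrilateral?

71

Using the shoelace formula, 2A = |[7·9 − 16·1] + [16·(-13) − (-15)·9] + [(-15)·(-4) − 6·(-13)] + [6·1 − 7·(-4)]| = 146, so the area is 73.
The number of boundary lattice points is Σ gcd(|Δx|,|Δy|) = gcd(9,8) + gcd(31,22) + gcd(21,9) + gcd(1,5) = 1+1+3+1 = 6.
Pick's theorem gives I = A − B/2 + 1 = 73 − 6/2 + 1 = 71.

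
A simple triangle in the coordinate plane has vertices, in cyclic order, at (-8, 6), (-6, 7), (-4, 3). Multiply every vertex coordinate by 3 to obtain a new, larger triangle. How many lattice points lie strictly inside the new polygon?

By the shoelace formula, twice the signed area is |[(-8)·7 − (-6)·6] + [(-6)·3 − (-4)·7] + [(-4)·6 − (-8)·3]| = 10, so the area is 5.
Along each edge there are gcd(|Δx|,|Δy|)+1 lattice points, so counting each shared vertex once the boundary has gcd(2,1) + gcd(2,4) + gcd(4,3) = 1+2+1 = 4.
Scaling by 3 multiplies the area by 3² = 9 (so the new area is 45) and multiplies the boundary lattice-point count by 3, giving 12.
By Pick's theorem, the interior count of the dilated polygon is 45 − 12/2 + 1 = 40.

40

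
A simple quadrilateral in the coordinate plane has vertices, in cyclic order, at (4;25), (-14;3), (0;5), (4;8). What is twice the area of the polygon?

Using the shoelace formula, 2A = |[4·3 − (-14)·25] + [(-14)·5 − 0·3] + [0·8 − 4·5] + [4·25 − 4·8]| = 340, so the area is 170.

340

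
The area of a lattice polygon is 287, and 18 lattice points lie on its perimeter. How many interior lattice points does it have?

279

Pick's theorem A = I + B/2 − 1 rearranges to I = A − B/2 + 1 = 287 − 18/2 + 1 = 279.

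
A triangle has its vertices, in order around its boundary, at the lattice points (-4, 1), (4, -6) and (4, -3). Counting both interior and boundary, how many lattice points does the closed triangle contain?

17

Using the shoelace formula, 2A = |[(-4)·(-6) − 4·1] + [4·(-3) − 4·(-6)] + [4·1 − (-4)·(-3)]| = 24, so the area is 12.
Along each edge there are gcd(|Δx|,|Δy|)+1 lattice points, so counting each shared vertex once the boundary has gcd(8,7) + gcd(0,3) + gcd(8,4) = 1+3+4 = 8.
Pick's theorem gives I = A − B/2 + 1 = 12 − 8/2 + 1 = 9, so the closed region contains I + B = 9 + 8 = 17 lattice points.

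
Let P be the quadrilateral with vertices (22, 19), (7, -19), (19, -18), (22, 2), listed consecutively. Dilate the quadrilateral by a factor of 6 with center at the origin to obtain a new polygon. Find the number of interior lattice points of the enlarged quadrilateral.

The shoelace formula gives twice the area as |[22·(-19) − 7·19] + [7·(-18) − 19·(-19)] + [19·2 − 22·(-18)] + [22·19 − 22·2]| = 492, so the area is 246.
The number of boundary lattice points is Σ gcd(|Δx|,|Δy|) = gcd(15,38) + gcd(12,1) + gcd(3,20) + gcd(0,17) = 1+1+1+17 = 20.
Scaling by 6 multiplies the area by 6² = 36 (so the new area is 8856) and multiplies the boundary lattice-point count by 6, giving 120.
By Pick's theorem, the interior count of the dilated polygon is 8856 − 120/2 + 1 = 8797.

8797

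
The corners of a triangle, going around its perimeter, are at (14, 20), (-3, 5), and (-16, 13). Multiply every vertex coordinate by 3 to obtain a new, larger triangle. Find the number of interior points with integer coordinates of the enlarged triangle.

1486

By the shoelace formula, twice the signed area is |[14·5 − (-3)·20] + [(-3)·13 − (-16)·5] + [(-16)·20 − 14·13]| = 331, so the area is 331/2.
The number of boundary lattice points is Σ gcd(|Δx|,|Δy|) = gcd(17,15) + gcd(13,8) + gcd(30,7) = 1+1+1 = 3.
Scaling by 3 multiplies the area by 3² = 9 (so the new area is 1489.5) and multiplies the boundary lattice-point count by 3, giving 9.
By Pick's theorem, the interior count of the dilated polygon is 1489.5 − 9/2 + 1 = 1486.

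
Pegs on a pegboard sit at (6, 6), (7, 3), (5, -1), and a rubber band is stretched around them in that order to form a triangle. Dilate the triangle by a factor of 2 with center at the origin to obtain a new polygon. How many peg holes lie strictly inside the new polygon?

By the shoelace formula, twice the signed area is |[6·3 − 7·6] + [7·(-1) − 5·3] + [5·6 − 6·(-1)]| = 10, so the area is 5.
Summing gcd(|Δx|,|Δy|) over the edges gives the boundary count: gcd(1,3) + gcd(2,4) + gcd(1,7) = 1+2+1 = 4.
Scaling by 2 multiplies the area by 2² = 4 (so the new area is 20) and multiplies the boundary lattice-point count by 2, giving 8.
By Pick's theorem, the interior count of the dilated polygon is 20 − 8/2 + 1 = 17.

17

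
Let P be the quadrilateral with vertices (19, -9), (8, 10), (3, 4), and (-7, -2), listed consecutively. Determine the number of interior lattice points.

Using the shoelace formula, 2A = |[19·10 − 8·(-9)] + [8·4 − 3·10] + [3·(-2) − (-7)·4] + [(-7)·(-9) − 19·(-2)]| = 387, so the area is 193.5.
Along each edge there are gcd(|Δx|,|Δy|)+1 lattice points, so counting each shared vertex once the boundary has gcd(11,19) + gcd(5,6) + gcd(10,6) + gcd(26,7) = 1+1+2+1 = 5.
By Pick's theorem A = I + B/2 − 1, so I = 193.5 − 5/2 + 1 = 192.

192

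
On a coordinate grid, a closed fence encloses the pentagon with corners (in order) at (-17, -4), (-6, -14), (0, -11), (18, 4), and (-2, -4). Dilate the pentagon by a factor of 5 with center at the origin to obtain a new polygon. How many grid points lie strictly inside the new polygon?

The shoelace formula gives twice the area as |[(-17)·(-14) − (-6)·(-4)] + [(-6)·(-11) − 0·(-14)] + [0·4 − 18·(-11)] + [18·(-4) − (-2)·4] + [(-2)·(-4) − (-17)·(-4)]| = 354, so the area is 177.
The number of boundary lattice points is Σ gcd(|Δx|,|Δy|) = gcd(11,10) + gcd(6,3) + gcd(18,15) + gcd(20,8) + gcd(15,0) = 1+3+3+4+15 = 26.
Scaling by 5 multiplies the area by 5² = 25 (so the new area is 4425) and multiplies the boundary lattice-point count by 5, giving 130.
By Pick's theorem, the interior count of the dilated polygon is 4425 − 130/2 + 1 = 4361.

4361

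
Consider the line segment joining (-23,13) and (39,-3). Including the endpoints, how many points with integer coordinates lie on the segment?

The number of lattice points on a segment between lattice points is gcd(|Δx|,|Δy|) + 1 = gcd(62,16) + 1 = 2 + 1 = 3.

3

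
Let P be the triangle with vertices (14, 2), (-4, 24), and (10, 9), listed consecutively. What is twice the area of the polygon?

By the shoelace formula, twice the signed area is |[14·24 − (-4)·2] + [(-4)·9 − 10·24] + [10·2 − 14·9]| = 38, so the area is 19.

38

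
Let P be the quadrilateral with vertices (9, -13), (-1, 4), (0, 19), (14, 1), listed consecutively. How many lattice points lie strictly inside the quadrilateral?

225

By the shoelace formula, twice the signed area is |[9·4 − (-1)·(-13)] + [(-1)·19 − 0·4] + [0·1 − 14·19] + [14·(-13) − 9·1]| = 453, so the area is 453/2.
Along each edge there are gcd(|Δx|,|Δy|)+1 lattice points, so counting each shared vertex once the boundary has gcd(10,17) + gcd(1,15) + gcd(14,18) + gcd(5,14) = 1+1+2+1 = 5.
By Pick's theorem A = I + B/2 − 1, so I = 453/2 − 5/2 + 1 = 225.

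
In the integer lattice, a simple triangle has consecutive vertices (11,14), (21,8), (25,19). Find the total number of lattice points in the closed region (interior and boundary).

70

Using the shoelace formula, 2A = |[11·8 − 21·14] + [21·19 − 25·8] + [25·14 − 11·19]| = 134, so the area is 67.
Summing gcd(|Δx|,|Δy|) over the edges gives the boundary count: gcd(10,6) + gcd(4,11) + gcd(14,5) = 2+1+1 = 4.
Pick's theorem gives I = A − B/2 + 1 = 67 − 4/2 + 1 = 66, so the closed region contains I + B = 66 + 4 = 70 lattice points.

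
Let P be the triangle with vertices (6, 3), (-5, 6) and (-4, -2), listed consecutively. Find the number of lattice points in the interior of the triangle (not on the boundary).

Using the shoelace formula, 2A = |(6·6 − (-5)·3) + ((-5)·(-2) − (-4)·6) + ((-4)·3 − 6·(-2))| = 85, so the area is 85/2.
Along each edge there are gcd(|Δx|,|Δy|)+1 lattice points, so counting each shared vertex once the boundary has gcd(11,3) + gcd(1,8) + gcd(10,5) = 1+1+5 = 7.
By Pick's theorem A = I + B/2 − 1, so I = 85/2 − 7/2 + 1 = 40.

40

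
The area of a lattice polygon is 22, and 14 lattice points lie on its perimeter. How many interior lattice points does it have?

16

From Pick's theorem, I = A − B/2 + 1 = 22 − 14/2 + 1 = 16.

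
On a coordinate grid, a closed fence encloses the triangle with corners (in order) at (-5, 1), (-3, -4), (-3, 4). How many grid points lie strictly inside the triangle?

Using the shoelace formula, 2A = |[(-5)·(-4) − (-3)·1] + [(-3)·4 − (-3)·(-4)] + [(-3)·1 − (-5)·4]| = 16, so the area is 8.
The number of boundary lattice points is Σ gcd(|Δx|,|Δy|) = gcd(2,5) + gcd(0,8) + gcd(2,3) = 1+8+1 = 10.
Pick's theorem gives I = A − B/2 + 1 = 8 − 10/2 + 1 = 4.

4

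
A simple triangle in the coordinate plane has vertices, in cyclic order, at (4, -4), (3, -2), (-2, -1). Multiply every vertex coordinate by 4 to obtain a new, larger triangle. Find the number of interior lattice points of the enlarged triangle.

The shoelace formula gives twice the area as |[4·(-2) − 3·(-4)] + [3·(-1) − (-2)·(-2)] + [(-2)·(-4) − 4·(-1)]| = 9, so the area is 9/2.
The number of boundary lattice points is Σ gcd(|Δx|,|Δy|) = gcd(1,2) + gcd(5,1) + gcd(6,3) = 1+1+3 = 5.
Scaling by 4 multiplies the area by 4² = 16 (so the new area is 72) and multiplies the boundary lattice-point count by 4, giving 20.
By Pick's theorem, the interior count of the dilated polygon is 72 − 20/2 + 1 = 63.

63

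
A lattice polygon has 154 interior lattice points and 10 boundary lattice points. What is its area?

158

Pick's theorem states A = I + B/2 − 1, so A = 154 + 10/2 − 1 = 158.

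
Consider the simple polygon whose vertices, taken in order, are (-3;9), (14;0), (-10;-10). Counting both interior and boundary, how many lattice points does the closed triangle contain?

196

Using the shoelace formula, 2A = |((-3)·0 − 14·9) + (14·(-10) − (-10)·0) + ((-10)·9 − (-3)·(-10))| = 386, so the area is 193.
Along each edge there are gcd(|Δx|,|Δy|)+1 lattice points, so counting each shared vertex once the boundary has gcd(17,9) + gcd(24,10) + gcd(7,19) = 1+2+1 = 4.
Pick's theorem gives I = A − B/2 + 1 = 193 − 4/2 + 1 = 192, so the closed region contains I + B = 192 + 4 = 196 lattice points.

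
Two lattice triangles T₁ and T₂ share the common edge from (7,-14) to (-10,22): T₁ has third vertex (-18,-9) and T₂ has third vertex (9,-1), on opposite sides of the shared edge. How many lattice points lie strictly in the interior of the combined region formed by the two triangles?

551

The union is the simple quadrilateral with vertices (7,-14), (-18,-9), (-10,22), (9,-1) in order.
By the shoelace formula, twice the signed area is |(7·(-9) − (-18)·(-14)) + ((-18)·22 − (-10)·(-9)) + ((-10)·(-1) − 9·22) + (9·(-14) − 7·(-1))| = 1108, so the area is 554.
The number of boundary lattice points is Σ gcd(|Δx|,|Δy|) = gcd(25,5) + gcd(8,31) + gcd(19,23) + gcd(2,13) = 5+1+1+1 = 8.
By Pick's theorem I = A − B/2 + 1 = 554 − 8/2 + 1 = 551.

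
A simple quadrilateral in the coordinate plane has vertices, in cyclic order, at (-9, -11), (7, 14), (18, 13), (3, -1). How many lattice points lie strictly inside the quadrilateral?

153

By the shoelace formula, twice the signed area is |((-9)·14 − 7·(-11)) + (7·13 − 18·14) + (18·(-1) − 3·13) + (3·(-11) − (-9)·(-1))| = 309, so the area is 309/2.
The number of boundary lattice points is Σ gcd(|Δx|,|Δy|) = gcd(16,25) + gcd(11,1) + gcd(15,14) + gcd(12,10) = 1+1+1+2 = 5.
By Pick's theorem A = I + B/2 − 1, so I = 309/2 − 5/2 + 1 = 153.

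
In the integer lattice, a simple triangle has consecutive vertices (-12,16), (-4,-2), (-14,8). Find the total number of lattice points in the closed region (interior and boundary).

58

Using the shoelace formula, 2A = |((-12)·(-2) − (-4)·16) + ((-4)·8 − (-14)·(-2)) + ((-14)·16 − (-12)·8)| = 100, so the area is 50.
Along each edge there are gcd(|Δx|,|Δy|)+1 lattice points, so counting each shared vertex once the boundary has gcd(8,18) + gcd(10,10) + gcd(2,8) = 2+10+2 = 14.
Pick's theorem gives I = A − B/2 + 1 = 50 − 14/2 + 1 = 44, so the closed region contains I + B = 44 + 14 = 58 lattice points.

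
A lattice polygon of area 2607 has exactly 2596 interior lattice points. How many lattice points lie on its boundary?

Pick's theorem gives A = I + B/2 − 1, so B = 2(A − I + 1) = 2(2607 − 2596 + 1) = 24.

24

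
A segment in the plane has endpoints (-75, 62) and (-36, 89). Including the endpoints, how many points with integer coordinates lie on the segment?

4

The number of lattice points on a segment between lattice points is gcd(|Δx|,|Δy|) + 1 = gcd(39,27) + 1 = 3 + 1 = 4.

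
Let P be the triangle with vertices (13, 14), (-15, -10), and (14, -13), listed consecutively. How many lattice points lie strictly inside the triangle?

Using the shoelace formula, 2A = |[13·(-10) − (-15)·14] + [(-15)·(-13) − 14·(-10)] + [14·14 − 13·(-13)]| = 780, so the area is 390.
Summing gcd(|Δx|,|Δy|) over the edges gives the boundary count: gcd(28,24) + gcd(29,3) + gcd(1,27) = 4+1+1 = 6.
By Pick's theorem A = I + B/2 − 1, so I = 390 − 6/2 + 1 = 388.

388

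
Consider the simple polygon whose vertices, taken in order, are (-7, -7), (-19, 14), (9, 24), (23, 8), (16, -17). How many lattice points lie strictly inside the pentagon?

1018

Using the shoelace formula, 2A = |((-7)·14 − (-19)·(-7)) + ((-19)·24 − 9·14) + (9·8 − 23·24) + (23·(-17) − 16·8) + (16·(-7) − (-7)·(-17))| = 2043, so the area is 1021.5.
Along each edge there are gcd(|Δx|,|Δy|)+1 lattice points, so counting each shared vertex once the boundary has gcd(12,21) + gcd(28,10) + gcd(14,16) + gcd(7,25) + gcd(23,10) = 3+2+2+1+1 = 9.
By Pick's theorem A = I + B/2 − 1, so I = 1021.5 − 9/2 + 1 = 1018.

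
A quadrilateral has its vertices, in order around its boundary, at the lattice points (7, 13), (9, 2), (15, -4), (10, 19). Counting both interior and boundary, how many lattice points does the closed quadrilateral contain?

83

The shoelace formula gives twice the area as |(7·2 − 9·13) + (9·(-4) − 15·2) + (15·19 − 10·(-4)) + (10·13 − 7·19)| = 153, so the area is 76.5.
The number of boundary lattice points is Σ gcd(|Δx|,|Δy|) = gcd(2,11) + gcd(6,6) + gcd(5,23) + gcd(3,6) = 1+6+1+3 = 11.
Pick's theorem gives I = A − B/2 + 1 = 76.5 − 11/2 + 1 = 72, so the closed region contains I + B = 72 + 11 = 83 lattice points.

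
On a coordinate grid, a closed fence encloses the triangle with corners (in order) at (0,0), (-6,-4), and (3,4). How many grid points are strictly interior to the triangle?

5

The shoelace formula gives twice the area as |(0·(-4) − (-6)·0) + ((-6)·4 − 3·(-4)) + (3·0 − 0·4)| = 12, so the area is 6.
Along each edge there are gcd(|Δx|,|Δy|)+1 lattice points, so counting each shared vertex once the boundary has gcd(6,4) + gcd(9,8) + gcd(3,4) = 2+1+1 = 4.
Pick's theorem gives I = A − B/2 + 1 = 6 − 4/2 + 1 = 5.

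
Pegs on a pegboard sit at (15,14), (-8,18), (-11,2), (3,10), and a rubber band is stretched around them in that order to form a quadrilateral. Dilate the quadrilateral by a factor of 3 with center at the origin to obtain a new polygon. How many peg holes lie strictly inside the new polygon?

By the shoelace formula, twice the signed area is |[15·18 − (-8)·14] + [(-8)·2 − (-11)·18] + [(-11)·10 − 3·2] + [3·14 − 15·10]| = 340, so the area is 170.
Along each edge there are gcd(|Δx|,|Δy|)+1 lattice points, so counting each shared vertex once the boundary has gcd(23,4) + gcd(3,16) + gcd(14,8) + gcd(12,4) = 1+1+2+4 = 8.
Scaling by 3 multiplies the area by 3² = 9 (so the new area is 1530) and multiplies the boundary lattice-point count by 3, giving 24.
By Pick's theorem, the interior count of the dilated polygon is 1530 − 24/2 + 1 = 1519.

1519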